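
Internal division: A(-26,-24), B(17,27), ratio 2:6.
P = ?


Px = (2*17 + 6*(-26))/8 = -122/8 = -15.2500
Py = (2*27 + 6*(-24))/8 = -90/8 = -11.2500

P = (-15.2500, -11.2500)


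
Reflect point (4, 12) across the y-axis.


Reflection rule for y-axis: (-x, y)
(4, 12) -> (-4, 12)

(-4, 12)


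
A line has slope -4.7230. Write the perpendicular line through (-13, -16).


Perpendicular slope = -1/m1 = -1/(-4.7230) = 0.2117
b2 = y0 - m2*x0 = -16 - 13/(-4.7230) = -16 + 2.7525 = -13.2475

y = 0.2117x - 13.2475


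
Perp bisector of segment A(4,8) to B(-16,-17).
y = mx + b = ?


Midpoint = (-6, -4.5)
Slope of AB = dy/dx = -25/(-20) = 1.2500
Perp slope = -dx/dy = -20/25 = -0.8000
b = My - (perp slope)*Mx = -4.5 + (-20*(-6))/(-25) = -4.5 - 4.8000 = -9.3000

y = -0.8000x - 9.3000


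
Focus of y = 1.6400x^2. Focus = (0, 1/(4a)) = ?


a = 1.6400
4a = 6.5600
focus = (0, 1/6.5600) = (0, 0.1524)

Focus = (0, 0.1524)


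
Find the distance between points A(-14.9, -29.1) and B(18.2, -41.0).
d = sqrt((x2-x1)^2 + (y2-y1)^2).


dx = 18.2 + 14.9 = 33.1
dy = -41.0 + 29.1 = -11.9
d = sqrt(1095.61 + 141.61) = sqrt(1237.22) = 35.1741

35.1741


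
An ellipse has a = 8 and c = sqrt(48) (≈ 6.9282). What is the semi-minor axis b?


b^2 = 8^2 - (sqrt(48))^2 = 64 - 48 = 16
b = sqrt(16) = 4

b = 4


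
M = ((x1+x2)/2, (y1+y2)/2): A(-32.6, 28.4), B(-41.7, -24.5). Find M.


Mx = (-32.6 - 41.7)/2 = -74.3/2 = -37.1500
My = (28.4 - 24.5)/2 = 3.9/2 = 1.9500

(-37.1500, 1.9500)


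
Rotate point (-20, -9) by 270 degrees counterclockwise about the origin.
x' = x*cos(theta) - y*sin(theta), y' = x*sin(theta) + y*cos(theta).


cos(270) = 0, sin(270) = -1
x' = -20*0 + 9*(-1) = -9
y' = -20*(-1) - 9*0 = 20

(-9, 20)


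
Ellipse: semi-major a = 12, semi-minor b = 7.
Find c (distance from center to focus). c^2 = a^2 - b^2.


c^2 = 12^2 - 7^2 = 144 - 49 = 95
c = sqrt(95) = 9.7468

c = 9.7468


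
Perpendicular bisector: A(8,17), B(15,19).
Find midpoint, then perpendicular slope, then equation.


Midpoint = (11.5, 18)
Slope of AB = dy/dx = 2/7 = 0.2857
Perp slope = -dx/dy = -7/2 = -3.5000
b = My - (perp slope)*Mx = 18 + (7*11.5)/2 = 18 + 40.2500 = 58.2500

y = -3.5000x + 58.2500


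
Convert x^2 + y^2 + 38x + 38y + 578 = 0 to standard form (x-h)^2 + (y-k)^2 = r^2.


h = -D/2 = -38/2 = -19
k = -E/2 = -38/2 = -19
r^2 = h^2 + k^2 - F = 361 + 361 - 578 = 144
r = 12

Center (-19, -19), radius = 12


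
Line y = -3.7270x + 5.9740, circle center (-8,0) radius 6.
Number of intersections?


Substitute y = -3.7270x + 5.9740: (x+ 8)^2 + (-3.7270x+5.9740-0)^2 = 36
Expand to Ax^2 + Bx + C = 0, where b-k = 5.974
A = 1+m^2 = 14.890529
B = 2(m(b-k) - h) = 2(-3.7270*5.974 + 8) = -28.530196
C = h^2 + (b-k)^2 - r^2 = 64 + 35.688676 - 36 = 63.688676
disc = B^2-4AC = 813.9721 - 3793.4323 = -2979.4602
disc < 0

0 intersection points


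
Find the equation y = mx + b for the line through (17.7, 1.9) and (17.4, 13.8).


m = (11.9)/(-0.3) = -39.6667
b = y1 - m*x1 = 1.9 - (11.9*17.7)/(-0.3) = 1.9 + 702.1000 = 704.0000

y = -39.6667x + 704.0000


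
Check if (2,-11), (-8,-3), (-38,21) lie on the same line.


2*(-3-21) - 8*(21+ 11) - 38*(-11+ 3)
= -48 - 256 + 304 = 0

Yes, collinear (determinant = 0)


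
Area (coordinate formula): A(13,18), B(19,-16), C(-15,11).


13*(-16-11) = -351
19*(11-18) = -133
-15*(18+ 16) = -510
sum = -994
Area = |-994|/2 = 497.0000

497.0000 sq units


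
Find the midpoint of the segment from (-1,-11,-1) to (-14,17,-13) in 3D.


Mx = (-1- 14)/2 = -7.5000
My = (-11+17)/2 = 3.0000
Mz = (-1- 13)/2 = -7.0000

M = (-7.5000, 3.0000, -7.0000)


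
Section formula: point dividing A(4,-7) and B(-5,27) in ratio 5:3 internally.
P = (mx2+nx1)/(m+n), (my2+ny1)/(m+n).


Px = (5*(-5) + 3*4)/8 = -13/8 = -1.6250
Py = (5*27 + 3*(-7))/8 = 114/8 = 14.2500

P = (-1.6250, 14.2500)


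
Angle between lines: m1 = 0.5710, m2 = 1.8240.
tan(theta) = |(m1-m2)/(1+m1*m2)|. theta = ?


m1-m2 = -1.253
1+m1*m2 = 2.041504
tan(theta) = |-1.253/2.041504| = 0.613763
theta = arctan(|-1.253/2.041504|) = 31.5401 degrees (acute angle)

31.5401 degrees


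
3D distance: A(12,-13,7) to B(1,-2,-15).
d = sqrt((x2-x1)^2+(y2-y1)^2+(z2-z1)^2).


dx=-11, dy=11, dz=-22
d = sqrt(121+121+484) = sqrt(726) = 26.9444

26.9444


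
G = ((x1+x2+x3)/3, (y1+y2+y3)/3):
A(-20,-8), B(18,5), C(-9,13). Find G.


Gx = (-20+18- 9)/3 = -11/3 = -3.6667
Gy = (-8+5+13)/3 = 10/3 = 3.3333

G = (-3.6667, 3.3333)


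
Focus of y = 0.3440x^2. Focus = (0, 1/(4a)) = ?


a = 0.3440
4a = 1.3760
focus = (0, 1/1.3760) = (0, 0.7267)

Focus = (0, 0.7267)


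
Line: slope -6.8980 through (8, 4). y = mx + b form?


y - 4 = -6.8980(x - 8)
y = -6.8980x + 4 + 6.8980*8
y = -6.8980x + 59.1840

y = -6.8980x + 59.1840


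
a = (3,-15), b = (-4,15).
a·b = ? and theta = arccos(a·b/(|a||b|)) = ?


a·b = 3*(-4) - 15*15 = -12 - 225 = -237
|a| = sqrt(9+225) = 15.2971
|b| = sqrt(16+225) = 15.5242
cos(theta) = -237/(sqrt(234)*sqrt(241)) = -237/sqrt(56394) = -0.998003
theta = arccos(-237/sqrt(56394)) = 176.3785 degrees

a·b = -237, theta = 176.3785 deg


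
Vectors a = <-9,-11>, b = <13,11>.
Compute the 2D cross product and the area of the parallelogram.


cross = -9*11 + 11*13 = -99 + 143 = 44
Parallelogram area = |44| = 44

cross = 44, parallelogram area = 44


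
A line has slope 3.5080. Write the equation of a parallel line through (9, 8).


Parallel lines have equal slopes.
m2 = 3.5080
b2 = 8 - 3.5080*9 = -23.5720

y = 3.5080x - 23.5720


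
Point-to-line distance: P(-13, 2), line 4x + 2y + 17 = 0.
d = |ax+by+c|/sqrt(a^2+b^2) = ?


|4*(-13) + 2*2 + 17| = |-31| = 31
sqrt(16 + 4) = sqrt(20) = 4.4721
d = 31/sqrt(20) = 6.9318

6.9318


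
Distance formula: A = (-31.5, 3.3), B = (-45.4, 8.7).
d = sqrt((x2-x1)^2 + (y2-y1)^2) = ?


dx = -45.4 + 31.5 = -13.9
dy = 8.7 - 3.3 = 5.4
d = sqrt(193.21 + 29.16) = sqrt(222.37) = 14.9121

14.9121


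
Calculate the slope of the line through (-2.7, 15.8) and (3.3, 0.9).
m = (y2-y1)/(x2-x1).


dy = 0.9 - 15.8 = -14.9
dx = 3.3 + 2.7 = 6.0
m = -14.9/6.0 = -2.4833

m = -2.4833


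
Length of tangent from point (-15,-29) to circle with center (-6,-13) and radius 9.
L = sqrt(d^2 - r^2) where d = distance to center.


d = sqrt((-15+ 6)^2 + (-29+ 13)^2) = sqrt(81+256) = 18.3576
L = sqrt(337.0000 - 81) = sqrt(256.0000) = 16.0000

16.0000


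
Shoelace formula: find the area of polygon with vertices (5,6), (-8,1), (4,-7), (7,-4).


sum(xi*y_{i+1}) = 5*1 - 8*(-7) + 4*(-4) + 7*6 = 87
sum(yi*x_{i+1}) = 6*(-8) + 1*4 - 7*7 - 4*5 = -113
Area = |87 + 113|/2 = 200/2 = 100.0000

100.0000 sq units


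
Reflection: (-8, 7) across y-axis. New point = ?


Reflection rule for y-axis: (-x, y)
(-8, 7) -> (8, 7)

(8, 7)


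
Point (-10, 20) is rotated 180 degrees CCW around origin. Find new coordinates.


cos(180) = -1, sin(180) = 0
x' = -10*(-1) - 20*0 = 10
y' = -10*0 + 20*(-1) = -20

(10, -20)


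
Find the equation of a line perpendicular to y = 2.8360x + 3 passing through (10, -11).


Perpendicular slope = -1/m1 = -1/2.8360 = -0.3526
b2 = y0 - m2*x0 = -11 + 10/2.8360 = -11 + 3.5261 = -7.4739

y = -0.3526x - 7.4739


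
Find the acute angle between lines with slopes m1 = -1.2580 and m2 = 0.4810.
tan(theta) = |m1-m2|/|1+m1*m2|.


m1-m2 = -1.739
1+m1*m2 = 0.394902
tan(theta) = |-1.739/0.394902| = 4.403624
theta = arctan(|-1.739/0.394902|) = 77.2059 degrees (acute angle)

77.2059 degrees


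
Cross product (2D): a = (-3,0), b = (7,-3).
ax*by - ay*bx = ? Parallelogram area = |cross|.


cross = -3*(-3) - 0*7 = 9 - 0 = 9
Parallelogram area = |9| = 9

cross = 9, parallelogram area = 9


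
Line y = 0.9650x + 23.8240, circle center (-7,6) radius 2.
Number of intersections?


Substitute y = 0.9650x + 23.8240: (x+ 7)^2 + (0.9650x+23.8240-6)^2 = 4
Expand to Ax^2 + Bx + C = 0, where b-k = 17.824
A = 1+m^2 = 1.931225
B = 2(m(b-k) - h) = 2(0.9650*17.824 + 7) = 48.40032
C = h^2 + (b-k)^2 - r^2 = 49 + 317.694976 - 4 = 362.694976
disc = B^2-4AC = 2342.5910 - 2801.7824 = -459.1914
disc < 0

0 intersection points


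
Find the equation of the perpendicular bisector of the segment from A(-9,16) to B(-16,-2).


Midpoint = (-12.5, 7)
Slope of AB = dy/dx = -18/(-7) = 2.5714
Perp slope = -dx/dy = -7/18 = -0.3889
b = My - (perp slope)*Mx = 7 + (-7*(-12.5))/(-18) = 7 - 4.8611 = 2.1389

y = -0.3889x + 2.1389


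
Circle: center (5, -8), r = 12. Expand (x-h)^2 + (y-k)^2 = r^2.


(x-5)^2 + (y+ 8)^2 = 12^2
D = -2h = -10, E = -2k = 16
F = h^2+k^2-r^2 = 25+64-144 = -55

x^2 + y^2 - 10x + 16y - 55 = 0


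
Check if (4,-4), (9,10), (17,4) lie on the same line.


4*(10-4) + 9*(4+ 4) + 17*(-4-10)
= 24 + 72 - 238 = -142

No, not collinear (determinant = -142)


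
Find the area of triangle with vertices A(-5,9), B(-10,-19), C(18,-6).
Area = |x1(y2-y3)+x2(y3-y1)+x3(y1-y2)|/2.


-5*(-19+ 6) = 65
-10*(-6-9) = 150
18*(9+ 19) = 504
sum = 719
Area = |719|/2 = 359.5000

359.5000 sq units


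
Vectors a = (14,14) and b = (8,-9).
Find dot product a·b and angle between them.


a·b = 14*8 + 14*(-9) = 112 - 126 = -14
|a| = sqrt(196+196) = 19.7990
|b| = sqrt(64+81) = 12.0416
cos(theta) = -14/(sqrt(392)*sqrt(145)) = -14/sqrt(56840) = -0.058722
theta = arccos(-14/sqrt(56840)) = 93.3665 degrees

a·b = -14, theta = 93.3665 deg


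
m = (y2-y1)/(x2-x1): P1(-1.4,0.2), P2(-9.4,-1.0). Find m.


dy = -1.0 - 0.2 = -1.2
dx = -9.4 + 1.4 = -8.0
m = -1.2/(-8.0) = 0.1500

m = 0.1500


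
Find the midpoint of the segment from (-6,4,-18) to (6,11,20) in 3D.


Mx = (-6+6)/2 = 0
My = (4+11)/2 = 7.5000
Mz = (-18+20)/2 = 1.0000

M = (0, 7.5000, 1.0000)


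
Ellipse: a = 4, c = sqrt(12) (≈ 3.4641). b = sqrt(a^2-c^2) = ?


b^2 = 4^2 - (sqrt(12))^2 = 16 - 12 = 4
b = sqrt(4) = 2

b = 2


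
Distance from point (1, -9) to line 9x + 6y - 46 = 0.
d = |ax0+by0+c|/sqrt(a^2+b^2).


|9*1 + 6*(-9) - 46| = |-91| = 91
sqrt(81 + 36) = sqrt(117) = 10.8167
d = 91/sqrt(117) = 8.4130

8.4130


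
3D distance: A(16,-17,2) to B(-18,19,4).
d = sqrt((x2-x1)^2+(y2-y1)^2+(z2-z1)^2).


dx=-34, dy=36, dz=2
d = sqrt(1156+1296+4) = sqrt(2456) = 49.5580

49.5580


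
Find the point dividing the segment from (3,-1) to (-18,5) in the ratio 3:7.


Px = (3*(-18) + 7*3)/10 = -33/10 = -3.3000
Py = (3*5 + 7*(-1))/10 = 8/10 = 0.8000

P = (-3.3000, 0.8000)


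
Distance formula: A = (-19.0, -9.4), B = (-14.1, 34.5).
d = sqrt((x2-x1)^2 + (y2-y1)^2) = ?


dx = -14.1 + 19.0 = 4.9
dy = 34.5 + 9.4 = 43.9
d = sqrt(24.01 + 1927.21) = sqrt(1951.22) = 44.1726

44.1726


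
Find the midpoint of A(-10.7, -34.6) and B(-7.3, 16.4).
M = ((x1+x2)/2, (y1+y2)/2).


Mx = (-10.7 - 7.3)/2 = -18.0/2 = -9.0000
My = (-34.6 + 16.4)/2 = -18.2/2 = -9.1000

(-9.0000, -9.1000)


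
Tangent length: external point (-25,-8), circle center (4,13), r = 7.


d = sqrt((-25-4)^2 + (-8-13)^2) = sqrt(841+441) = 35.8050
L = sqrt(1282.0000 - 49) = sqrt(1233.0000) = 35.1141

35.1141


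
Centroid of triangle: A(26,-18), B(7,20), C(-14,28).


Gx = (26+7- 14)/3 = 19/3 = 6.3333
Gy = (-18+20+28)/3 = 30/3 = 10.0000

G = (6.3333, 10.0000)


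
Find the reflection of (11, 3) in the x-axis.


Reflection rule for x-axis: (x, -y)
(11, 3) -> (11, -3)

(11, -3)


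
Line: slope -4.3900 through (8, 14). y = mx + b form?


y - 14 = -4.3900(x - 8)
y = -4.3900x + 14 + 4.3900*8
y = -4.3900x + 49.1200

y = -4.3900x + 49.1200


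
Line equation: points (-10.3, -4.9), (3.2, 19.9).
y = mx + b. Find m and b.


m = (24.8)/(13.5) = 1.8370
b = y1 - m*x1 = -4.9 - (24.8*(-10.3))/(13.5) = -4.9 + 18.9215 = 14.0215

y = 1.8370x + 14.0215


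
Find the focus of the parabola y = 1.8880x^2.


a = 1.8880
4a = 7.5520
focus = (0, 1/7.5520) = (0, 0.1324)

Focus = (0, 0.1324)


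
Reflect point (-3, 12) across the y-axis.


Reflection rule for y-axis: (-x, y)
(-3, 12) -> (3, 12)

(3, 12)


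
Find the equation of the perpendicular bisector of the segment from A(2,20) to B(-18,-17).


Midpoint = (-8, 1.5)
Slope of AB = dy/dx = -37/(-20) = 1.8500
Perp slope = -dx/dy = -20/37 = -0.5405
b = My - (perp slope)*Mx = 1.5 + (-20*(-8))/(-37) = 1.5 - 4.3243 = -2.8243

y = -0.5405x - 2.8243


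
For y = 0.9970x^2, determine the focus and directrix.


a = 0.9970
1/(4a) = 0.2508
Focus = (0, 0.2508)
Directrix: y = -0.2508

Focus = (0, 0.2508), Directrix: y = -0.2508


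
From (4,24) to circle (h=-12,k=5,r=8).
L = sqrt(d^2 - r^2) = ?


d = sqrt((4+ 12)^2 + (24-5)^2) = sqrt(256+361) = 24.8395
L = sqrt(617.0000 - 64) = sqrt(553.0000) = 23.5160

23.5160


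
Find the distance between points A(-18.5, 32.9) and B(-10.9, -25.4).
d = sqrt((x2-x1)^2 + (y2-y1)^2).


dx = -10.9 + 18.5 = 7.6
dy = -25.4 - 32.9 = -58.3
d = sqrt(57.76 + 3398.89) = sqrt(3456.65) = 58.7933

58.7933


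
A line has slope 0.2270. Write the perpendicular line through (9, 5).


Perpendicular slope = -1/m1 = -1/0.2270 = -4.4053
b2 = y0 - m2*x0 = 5 + 9/0.2270 = 5 + 39.6476 = 44.6476

y = -4.4053x + 44.6476


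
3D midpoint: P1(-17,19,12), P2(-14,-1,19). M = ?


Mx = (-17- 14)/2 = -15.5000
My = (19- 1)/2 = 9.0000
Mz = (12+19)/2 = 15.5000

M = (-15.5000, 9.0000, 15.5000)


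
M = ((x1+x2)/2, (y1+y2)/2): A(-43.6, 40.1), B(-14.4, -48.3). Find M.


Mx = (-43.6 - 14.4)/2 = -58.0/2 = -29.0000
My = (40.1 - 48.3)/2 = -8.2/2 = -4.1000

(-29.0000, -4.1000)


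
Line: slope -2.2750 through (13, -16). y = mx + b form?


y + 16 = -2.2750(x - 13)
y = -2.2750x - 16 + 2.2750*13
y = -2.2750x + 13.5750

y = -2.2750x + 13.5750


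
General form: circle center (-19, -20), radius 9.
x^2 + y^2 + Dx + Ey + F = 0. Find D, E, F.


(x+ 19)^2 + (y+ 20)^2 = 9^2
D = -2h = 38, E = -2k = 40
F = h^2+k^2-r^2 = 361+400-81 = 680

D = 38, E = 40, F = 680


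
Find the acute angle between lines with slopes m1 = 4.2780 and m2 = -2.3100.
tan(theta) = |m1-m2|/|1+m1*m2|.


m1-m2 = 6.588
1+m1*m2 = -8.88218
tan(theta) = |6.588/(-8.88218)| = 0.741710
theta = arctan(|6.588/(-8.88218)|) = 36.5647 degrees (acute angle)

36.5647 degrees


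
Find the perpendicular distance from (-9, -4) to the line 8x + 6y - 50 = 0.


|8*(-9) + 6*(-4) - 50| = |-146| = 146
sqrt(64 + 36) = sqrt(100) = 10.0000
d = 146/sqrt(100) = 14.6000

14.6000


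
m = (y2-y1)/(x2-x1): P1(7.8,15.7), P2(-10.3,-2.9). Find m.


dy = -2.9 - 15.7 = -18.6
dx = -10.3 - 7.8 = -18.1
m = -18.6/(-18.1) = 1.0276

m = 1.0276


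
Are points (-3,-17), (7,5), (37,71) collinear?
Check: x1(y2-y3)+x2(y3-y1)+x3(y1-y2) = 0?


-3*(5-71) + 7*(71+ 17) + 37*(-17-5)
= 198 + 616 - 814 = 0

Yes, collinear (determinant = 0)


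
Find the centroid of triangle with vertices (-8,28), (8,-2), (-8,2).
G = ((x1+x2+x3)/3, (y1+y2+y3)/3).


Gx = (-8+8- 8)/3 = -8/3 = -2.6667
Gy = (28- 2+2)/3 = 28/3 = 9.3333

G = (-2.6667, 9.3333)


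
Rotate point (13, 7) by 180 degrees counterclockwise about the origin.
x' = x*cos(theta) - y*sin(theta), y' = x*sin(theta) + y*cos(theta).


cos(180) = -1, sin(180) = 0
x' = 13*(-1) - 7*0 = -13
y' = 13*0 + 7*(-1) = -7

(-13, -7)


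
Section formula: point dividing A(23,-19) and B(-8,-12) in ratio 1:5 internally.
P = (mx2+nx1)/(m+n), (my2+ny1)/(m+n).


Px = (1*(-8) + 5*23)/6 = 107/6 = 17.8333
Py = (1*(-12) + 5*(-19))/6 = -107/6 = -17.8333

P = (17.8333, -17.8333)


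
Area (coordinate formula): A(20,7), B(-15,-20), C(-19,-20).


20*(-20+ 20) = 0
-15*(-20-7) = 405
-19*(7+ 20) = -513
sum = -108
Area = |-108|/2 = 54.0000

54.0000 sq units


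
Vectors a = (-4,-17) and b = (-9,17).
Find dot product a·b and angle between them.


a·b = -4*(-9) - 17*17 = 36 - 289 = -253
|a| = sqrt(16+289) = 17.4642
|b| = sqrt(81+289) = 19.2354
cos(theta) = -253/(sqrt(305)*sqrt(370)) = -253/sqrt(112850) = -0.753130
theta = arccos(-253/sqrt(112850)) = 138.8622 degrees

a·b = -253, theta = 138.8622 deg


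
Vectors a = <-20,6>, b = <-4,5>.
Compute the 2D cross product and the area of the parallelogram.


cross = -20*5 - 6*(-4) = -100 + 24 = -76
Parallelogram area = |-76| = 76

cross = -76, parallelogram area = 76


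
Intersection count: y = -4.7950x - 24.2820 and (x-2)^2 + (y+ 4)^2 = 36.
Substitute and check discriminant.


Substitute y = -4.7950x - 24.2820: (x-2)^2 + (-4.7950x- 24.2820+ 4)^2 = 36
Expand to Ax^2 + Bx + C = 0, where b-k = -20.282
A = 1+m^2 = 23.992025
B = 2(m(b-k) - h) = 2(-4.7950*(-20.282) - 2) = 190.50438
C = h^2 + (b-k)^2 - r^2 = 4 + 411.359524 - 36 = 379.359524
disc = B^2-4AC = 36291.9188 - 36406.4127 = -114.4939
disc < 0

0 intersection points


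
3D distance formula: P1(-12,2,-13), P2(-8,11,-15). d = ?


dx=4, dy=9, dz=-2
d = sqrt(16+81+4) = sqrt(101) = 10.0499

10.0499


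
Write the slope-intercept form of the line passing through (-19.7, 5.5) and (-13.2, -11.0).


m = (-16.5)/(6.5) = -2.5385
b = y1 - m*x1 = 5.5 - (-16.5*(-19.7))/(6.5) = 5.5 - 50.0077 = -44.5077

y = -2.5385x - 44.5077


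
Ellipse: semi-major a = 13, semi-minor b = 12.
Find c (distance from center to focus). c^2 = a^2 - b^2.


c^2 = 13^2 - 12^2 = 169 - 144 = 25
c = sqrt(25) = 5.0000

c = 5.0000


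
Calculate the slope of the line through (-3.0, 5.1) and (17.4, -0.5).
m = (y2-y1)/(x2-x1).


dy = -0.5 - 5.1 = -5.6
dx = 17.4 + 3.0 = 20.4
m = -5.6/20.4 = -0.2745

m = -0.2745


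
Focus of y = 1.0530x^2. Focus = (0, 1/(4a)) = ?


a = 1.0530
4a = 4.2120
focus = (0, 1/4.2120) = (0, 0.2374)

Focus = (0, 0.2374)


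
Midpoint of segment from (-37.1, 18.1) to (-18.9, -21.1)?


Mx = (-37.1 - 18.9)/2 = -56.0/2 = -28.0000
My = (18.1 - 21.1)/2 = -3.0/2 = -1.5000

(-28.0000, -1.5000)


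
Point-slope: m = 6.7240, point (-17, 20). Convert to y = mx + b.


y - 20 = 6.7240(x + 17)
y = 6.7240x + 20 - 6.7240*(-17)
y = 6.7240x + 134.3080

y = 6.7240x + 134.3080


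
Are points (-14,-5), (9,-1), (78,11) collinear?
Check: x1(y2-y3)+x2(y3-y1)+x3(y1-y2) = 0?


-14*(-1-11) + 9*(11+ 5) + 78*(-5+ 1)
= 168 + 144 - 312 = 0

Yes, collinear (determinant = 0)


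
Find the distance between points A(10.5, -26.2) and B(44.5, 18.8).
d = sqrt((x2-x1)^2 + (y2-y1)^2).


dx = 44.5 - 10.5 = 34.0
dy = 18.8 + 26.2 = 45.0
d = sqrt(1156.0 + 2025.0) = sqrt(3181.0) = 56.4004

56.4004


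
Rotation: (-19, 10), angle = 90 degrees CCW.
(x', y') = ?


cos(90) = 0, sin(90) = 1
x' = -19*0 - 10*1 = -10
y' = -19*1 + 10*0 = -19

(-10, -19)


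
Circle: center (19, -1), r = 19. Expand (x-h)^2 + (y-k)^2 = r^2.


(x-19)^2 + (y+ 1)^2 = 19^2
D = -2h = -38, E = -2k = 2
F = h^2+k^2-r^2 = 361+1-361 = 1

x^2 + y^2 - 38x + 2y + 1 = 0


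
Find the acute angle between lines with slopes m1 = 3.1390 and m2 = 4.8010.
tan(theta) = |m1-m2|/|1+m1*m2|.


m1-m2 = -1.662
1+m1*m2 = 16.070339
tan(theta) = |-1.662/16.070339| = 0.103420
theta = arctan(|-1.662/16.070339|) = 5.9046 degrees (acute angle)

5.9046 degrees


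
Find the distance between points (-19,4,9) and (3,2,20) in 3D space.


dx=22, dy=-2, dz=11
d = sqrt(484+4+121) = sqrt(609) = 24.6779

24.6779


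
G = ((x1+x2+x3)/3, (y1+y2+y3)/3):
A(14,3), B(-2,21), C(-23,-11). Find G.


Gx = (14- 2- 23)/3 = -11/3 = -3.6667
Gy = (3+21- 11)/3 = 13/3 = 4.3333

G = (-3.6667, 4.3333)


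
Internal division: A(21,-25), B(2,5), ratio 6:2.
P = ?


Px = (6*2 + 2*21)/8 = 54/8 = 6.7500
Py = (6*5 + 2*(-25))/8 = -20/8 = -2.5000

P = (6.7500, -2.5000)


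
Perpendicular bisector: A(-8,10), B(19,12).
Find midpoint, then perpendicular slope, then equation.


Midpoint = (5.5, 11)
Slope of AB = dy/dx = 2/27 = 0.0741
Perp slope = -dx/dy = -27/2 = -13.5000
b = My - (perp slope)*Mx = 11 + (27*5.5)/2 = 11 + 74.2500 = 85.2500

y = -13.5000x + 85.2500


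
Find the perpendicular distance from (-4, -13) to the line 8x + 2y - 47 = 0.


|8*(-4) + 2*(-13) - 47| = |-105| = 105
sqrt(64 + 4) = sqrt(68) = 8.2462
d = 105/sqrt(68) = 12.7331

12.7331


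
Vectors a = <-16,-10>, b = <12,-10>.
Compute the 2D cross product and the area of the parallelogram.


cross = -16*(-10) + 10*12 = 160 + 120 = 280
Parallelogram area = |280| = 280

cross = 280, parallelogram area = 280


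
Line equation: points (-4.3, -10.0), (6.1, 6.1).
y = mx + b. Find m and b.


m = (16.1)/(10.4) = 1.5481
b = y1 - m*x1 = -10.0 - (16.1*(-4.3))/(10.4) = -10.0 + 6.6567 = -3.3433

y = 1.5481x - 3.3433


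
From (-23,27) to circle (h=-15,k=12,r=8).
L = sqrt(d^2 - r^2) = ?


d = sqrt((-23+ 15)^2 + (27-12)^2) = sqrt(64+225) = 17.0000
L = sqrt(289.0000 - 64) = sqrt(225.0000) = 15.0000

15.0000


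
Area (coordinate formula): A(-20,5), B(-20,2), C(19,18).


-20*(2-18) = 320
-20*(18-5) = -260
19*(5-2) = 57
sum = 117
Area = |117|/2 = 58.5000

58.5000 sq units


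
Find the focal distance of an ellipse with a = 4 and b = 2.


c^2 = 4^2 - 2^2 = 16 - 4 = 12
c = sqrt(12) = 3.4641

c = 3.4641


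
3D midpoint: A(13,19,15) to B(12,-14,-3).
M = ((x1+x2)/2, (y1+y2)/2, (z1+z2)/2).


Mx = (13+12)/2 = 12.5000
My = (19- 14)/2 = 2.5000
Mz = (15- 3)/2 = 6.0000

M = (12.5000, 2.5000, 6.0000)


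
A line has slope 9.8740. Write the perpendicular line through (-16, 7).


Perpendicular slope = -1/m1 = -1/9.8740 = -0.1013
b2 = y0 - m2*x0 = 7 - 16/9.8740 = 7 - 1.6204 = 5.3796

y = -0.1013x + 5.3796


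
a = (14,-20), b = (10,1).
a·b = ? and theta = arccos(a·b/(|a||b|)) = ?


a·b = 14*10 - 20*1 = 140 - 20 = 120
|a| = sqrt(196+400) = 24.4131
|b| = sqrt(100+1) = 10.0499
cos(theta) = 120/(sqrt(596)*sqrt(101)) = 120/sqrt(60196) = 0.489100
theta = arccos(120/sqrt(60196)) = 60.7186 degrees

a·b = 120, theta = 60.7186 deg


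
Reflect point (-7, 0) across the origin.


Reflection rule for origin: (-x, -y)
(-7, 0) -> (7, 0)

(7, 0)


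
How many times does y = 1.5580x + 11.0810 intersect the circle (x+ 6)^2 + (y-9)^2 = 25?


Substitute y = 1.5580x + 11.0810: (x+ 6)^2 + (1.5580x+11.0810-9)^2 = 25
Expand to Ax^2 + Bx + C = 0, where b-k = 2.081
A = 1+m^2 = 3.427364
B = 2(m(b-k) - h) = 2(1.5580*2.081 + 6) = 18.484396
C = h^2 + (b-k)^2 - r^2 = 36 + 4.330561 - 25 = 15.330561
disc = B^2-4AC = 341.6729 - 210.1737 = 131.4992
disc > 0

2 intersection points


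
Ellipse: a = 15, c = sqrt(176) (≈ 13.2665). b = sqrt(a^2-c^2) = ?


b^2 = 15^2 - (sqrt(176))^2 = 225 - 176 = 49
b = sqrt(49) = 7

b = 7


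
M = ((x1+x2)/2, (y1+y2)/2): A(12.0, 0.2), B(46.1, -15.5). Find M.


Mx = (12.0 + 46.1)/2 = 58.1/2 = 29.0500
My = (0.2 - 15.5)/2 = -15.3/2 = -7.6500

(29.0500, -7.6500)


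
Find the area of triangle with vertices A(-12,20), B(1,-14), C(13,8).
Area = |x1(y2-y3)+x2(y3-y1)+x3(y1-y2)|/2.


-12*(-14-8) = 264
1*(8-20) = -12
13*(20+ 14) = 442
sum = 694
Area = |694|/2 = 347.0000

347.0000 sq units


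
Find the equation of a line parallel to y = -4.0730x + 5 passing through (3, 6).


Parallel lines have equal slopes.
m2 = -4.0730
b2 = 6 + 4.0730*3 = 18.2190

y = -4.0730x + 18.2190


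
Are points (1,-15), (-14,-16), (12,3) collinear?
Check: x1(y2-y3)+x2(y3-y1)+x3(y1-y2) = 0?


1*(-16-3) - 14*(3+ 15) + 12*(-15+ 16)
= -19 - 252 + 12 = -259

No, not collinear (determinant = -259)


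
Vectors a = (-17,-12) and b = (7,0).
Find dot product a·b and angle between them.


a·b = -17*7 - 12*0 = -119 + 0 = -119
|a| = sqrt(289+144) = 20.8087
|b| = sqrt(49+0) = 7.0000
cos(theta) = -119/(sqrt(433)*sqrt(49)) = -119/sqrt(21217) = -0.816968
theta = arccos(-119/sqrt(21217)) = 144.7824 degrees

a·b = -119, theta = 144.7824 deg


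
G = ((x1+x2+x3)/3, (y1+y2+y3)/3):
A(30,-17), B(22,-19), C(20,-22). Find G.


Gx = (30+22+20)/3 = 72/3 = 24.0000
Gy = (-17- 19- 22)/3 = -58/3 = -19.3333

G = (24.0000, -19.3333)


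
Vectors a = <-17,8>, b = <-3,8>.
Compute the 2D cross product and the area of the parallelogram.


cross = -17*8 - 8*(-3) = -136 + 24 = -112
Parallelogram area = |-112| = 112

cross = -112, parallelogram area = 112


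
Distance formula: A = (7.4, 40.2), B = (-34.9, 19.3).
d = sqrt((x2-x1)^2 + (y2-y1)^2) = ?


dx = -34.9 - 7.4 = -42.3
dy = 19.3 - 40.2 = -20.9
d = sqrt(1789.29 + 436.81) = sqrt(2226.1) = 47.1816

47.1816


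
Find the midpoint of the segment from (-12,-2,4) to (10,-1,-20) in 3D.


Mx = (-12+10)/2 = -1.0000
My = (-2- 1)/2 = -1.5000
Mz = (4- 20)/2 = -8.0000

M = (-1.0000, -1.5000, -8.0000)


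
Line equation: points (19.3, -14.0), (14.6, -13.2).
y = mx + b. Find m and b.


m = (0.8)/(-4.7) = -0.1702
b = y1 - m*x1 = -14.0 - (0.8*19.3)/(-4.7) = -14.0 + 3.2851 = -10.7149

y = -0.1702x - 10.7149


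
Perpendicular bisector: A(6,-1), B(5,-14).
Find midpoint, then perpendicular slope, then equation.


Midpoint = (5.5, -7.5)
Slope of AB = dy/dx = -13/(-1) = 13.0000
Perp slope = -dx/dy = -1/13 = -0.0769
b = My - (perp slope)*Mx = -7.5 + (-1*5.5)/(-13) = -7.5 + 0.4231 = -7.0769

y = -0.0769x - 7.0769


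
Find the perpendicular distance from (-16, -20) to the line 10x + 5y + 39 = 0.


|10*(-16) + 5*(-20) + 39| = |-221| = 221
sqrt(100 + 25) = sqrt(125) = 11.1803
d = 221/sqrt(125) = 19.7668

19.7668


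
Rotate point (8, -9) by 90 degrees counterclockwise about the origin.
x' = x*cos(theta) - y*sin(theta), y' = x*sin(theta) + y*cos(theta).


cos(90) = 0, sin(90) = 1
x' = 8*0 + 9*1 = 9
y' = 8*1 - 9*0 = 8

(9, 8)


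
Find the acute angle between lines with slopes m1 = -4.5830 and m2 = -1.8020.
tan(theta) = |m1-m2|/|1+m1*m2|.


m1-m2 = -2.781
1+m1*m2 = 9.258566
tan(theta) = |-2.781/9.258566| = 0.300370
theta = arctan(|-2.781/9.258566|) = 16.7187 degrees (acute angle)

16.7187 degrees


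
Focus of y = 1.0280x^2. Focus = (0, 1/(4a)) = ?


a = 1.0280
4a = 4.1120
focus = (0, 1/4.1120) = (0, 0.2432)

Focus = (0, 0.2432)


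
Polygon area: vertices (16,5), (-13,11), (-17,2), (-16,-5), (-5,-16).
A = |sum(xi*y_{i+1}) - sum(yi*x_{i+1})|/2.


sum(xi*y_{i+1}) = 16*11 - 13*2 - 17*(-5) - 16*(-16) - 5*5 = 466
sum(yi*x_{i+1}) = 5*(-13) + 11*(-17) + 2*(-16) - 5*(-5) - 16*16 = -515
Area = |466 + 515|/2 = 981/2 = 490.5000

490.5000 sq units


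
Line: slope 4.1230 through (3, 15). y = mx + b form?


y - 15 = 4.1230(x - 3)
y = 4.1230x + 15 - 4.1230*3
y = 4.1230x + 2.6310

y = 4.1230x + 2.6310


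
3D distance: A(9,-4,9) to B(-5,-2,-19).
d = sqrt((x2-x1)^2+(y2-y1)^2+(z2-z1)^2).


dx=-14, dy=2, dz=-28
d = sqrt(196+4+784) = sqrt(984) = 31.3688

31.3688


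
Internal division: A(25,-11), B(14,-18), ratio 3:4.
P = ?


Px = (3*14 + 4*25)/7 = 142/7 = 20.2857
Py = (3*(-18) + 4*(-11))/7 = -98/7 = -14.0000

P = (20.2857, -14.0000)


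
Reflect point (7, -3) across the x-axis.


Reflection rule for x-axis: (x, -y)
(7, -3) -> (7, 3)

(7, 3)


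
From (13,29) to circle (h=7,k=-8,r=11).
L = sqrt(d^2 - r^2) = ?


d = sqrt((13-7)^2 + (29+ 8)^2) = sqrt(36+1369) = 37.4833
L = sqrt(1405.0000 - 121) = sqrt(1284.0000) = 35.8329

35.8329


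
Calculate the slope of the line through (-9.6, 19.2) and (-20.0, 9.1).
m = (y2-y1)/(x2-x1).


dy = 9.1 - 19.2 = -10.1
dx = -20.0 + 9.6 = -10.4
m = -10.1/(-10.4) = 0.9712

m = 0.9712


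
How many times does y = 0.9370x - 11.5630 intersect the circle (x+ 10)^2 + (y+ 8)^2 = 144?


Substitute y = 0.9370x - 11.5630: (x+ 10)^2 + (0.9370x- 11.5630+ 8)^2 = 144
Expand to Ax^2 + Bx + C = 0, where b-k = -3.563
A = 1+m^2 = 1.877969
B = 2(m(b-k) - h) = 2(0.9370*(-3.563) + 10) = 13.322938
C = h^2 + (b-k)^2 - r^2 = 100 + 12.694969 - 144 = -31.305031
disc = B^2-4AC = 177.5007 + 235.1595 = 412.6602
disc > 0

2 intersection points


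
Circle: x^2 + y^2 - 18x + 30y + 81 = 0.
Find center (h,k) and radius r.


h = -D/2 = 18/2 = 9
k = -E/2 = -30/2 = -15
r^2 = h^2 + k^2 - F = 81 + 225 - 81 = 225
r = 15

Center (9, -15), radius = 15


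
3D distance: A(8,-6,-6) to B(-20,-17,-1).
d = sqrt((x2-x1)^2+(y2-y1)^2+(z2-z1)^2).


dx=-28, dy=-11, dz=5
d = sqrt(784+121+25) = sqrt(930) = 30.4959

30.4959


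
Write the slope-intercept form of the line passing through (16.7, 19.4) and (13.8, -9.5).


m = (-28.9)/(-2.9) = 9.9655
b = y1 - m*x1 = 19.4 - (-28.9*16.7)/(-2.9) = 19.4 - 166.4241 = -147.0241

y = 9.9655x - 147.0241


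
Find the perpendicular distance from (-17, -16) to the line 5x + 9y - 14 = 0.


|5*(-17) + 9*(-16) - 14| = |-243| = 243
sqrt(25 + 81) = sqrt(106) = 10.2956
d = 243/sqrt(106) = 23.6022

23.6022


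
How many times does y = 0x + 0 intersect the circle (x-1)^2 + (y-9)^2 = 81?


Substitute y = 0x + 0: (x-1)^2 + (0x+0-9)^2 = 81
Expand to Ax^2 + Bx + C = 0, where b-k = -9
A = 1+m^2 = 1
B = 2(m(b-k) - h) = 2(0*(-9) - 1) = -2
C = h^2 + (b-k)^2 - r^2 = 1 + 81 - 81 = 1
disc = B^2-4AC = 4.0000 - 4.0000 = 0
disc = 0

1 intersection point (tangent)


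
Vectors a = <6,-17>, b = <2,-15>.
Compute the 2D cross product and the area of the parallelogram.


cross = 6*(-15) + 17*2 = -90 + 34 = -56
Parallelogram area = |-56| = 56

cross = -56, parallelogram area = 56


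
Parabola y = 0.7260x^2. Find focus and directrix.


a = 0.7260
1/(4a) = 0.3444
Focus = (0, 0.3444)
Directrix: y = -0.3444

Focus = (0, 0.3444), Directrix: y = -0.3444


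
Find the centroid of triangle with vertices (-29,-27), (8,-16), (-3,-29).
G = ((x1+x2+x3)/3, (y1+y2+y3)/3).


Gx = (-29+8- 3)/3 = -24/3 = -8.0000
Gy = (-27- 16- 29)/3 = -72/3 = -24.0000

G = (-8.0000, -24.0000)


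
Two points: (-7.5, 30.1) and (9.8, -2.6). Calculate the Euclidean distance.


dx = 9.8 + 7.5 = 17.3
dy = -2.6 - 30.1 = -32.7
d = sqrt(299.29 + 1069.29) = sqrt(1368.58) = 36.9943

36.9943


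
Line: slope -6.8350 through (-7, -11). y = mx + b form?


y + 11 = -6.8350(x + 7)
y = -6.8350x - 11 + 6.8350*(-7)
y = -6.8350x - 58.8450

y = -6.8350x - 58.8450


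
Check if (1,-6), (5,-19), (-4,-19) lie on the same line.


1*(-19+ 19) + 5*(-19+ 6) - 4*(-6+ 19)
= 0 - 65 - 52 = -117

No, not collinear (determinant = -117)


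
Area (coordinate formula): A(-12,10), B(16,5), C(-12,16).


-12*(5-16) = 132
16*(16-10) = 96
-12*(10-5) = -60
sum = 168
Area = |168|/2 = 84.0000

84.0000 sq units


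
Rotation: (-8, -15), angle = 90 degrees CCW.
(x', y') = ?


cos(90) = 0, sin(90) = 1
x' = -8*0 + 15*1 = 15
y' = -8*1 - 15*0 = -8

(15, -8)


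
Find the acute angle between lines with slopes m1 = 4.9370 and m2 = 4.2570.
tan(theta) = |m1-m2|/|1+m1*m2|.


m1-m2 = 0.68
1+m1*m2 = 22.016809
tan(theta) = |0.68/22.016809| = 0.030885
theta = arctan(|0.68/22.016809|) = 1.7690 degrees (acute angle)

1.7690 degrees


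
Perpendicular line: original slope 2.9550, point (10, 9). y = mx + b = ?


Perpendicular slope = -1/m1 = -1/2.9550 = -0.3384
b2 = y0 - m2*x0 = 9 + 10/2.9550 = 9 + 3.3841 = 12.3841

y = -0.3384x + 12.3841


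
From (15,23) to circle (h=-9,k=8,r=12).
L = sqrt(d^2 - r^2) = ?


d = sqrt((15+ 9)^2 + (23-8)^2) = sqrt(576+225) = 28.3019
L = sqrt(801.0000 - 144) = sqrt(657.0000) = 25.6320

25.6320


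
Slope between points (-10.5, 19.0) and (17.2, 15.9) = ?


dy = 15.9 - 19.0 = -3.1
dx = 17.2 + 10.5 = 27.7
m = -3.1/27.7 = -0.1119

m = -0.1119


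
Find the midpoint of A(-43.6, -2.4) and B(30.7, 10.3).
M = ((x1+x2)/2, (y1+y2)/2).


Mx = (-43.6 + 30.7)/2 = -12.9/2 = -6.4500
My = (-2.4 + 10.3)/2 = 7.9/2 = 3.9500

(-6.4500, 3.9500)


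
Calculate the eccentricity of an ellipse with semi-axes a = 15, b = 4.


c = sqrt(225-16) = sqrt(209) = 14.4568
e = c/a = sqrt(209)/15 = 0.9638

e = 0.9638


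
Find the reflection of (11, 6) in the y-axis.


Reflection rule for y-axis: (-x, y)
(11, 6) -> (-11, 6)

(-11, 6)


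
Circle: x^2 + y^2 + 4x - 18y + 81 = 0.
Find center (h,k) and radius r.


h = -D/2 = -4/2 = -2
k = -E/2 = 18/2 = 9
r^2 = h^2 + k^2 - F = 4 + 81 - 81 = 4
r = 2

Center (-2, 9), radius = 2


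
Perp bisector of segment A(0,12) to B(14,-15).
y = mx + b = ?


Midpoint = (7, -1.5)
Slope of AB = dy/dx = -27/14 = -1.9286
Perp slope = -dx/dy = 14/27 = 0.5185
b = My - (perp slope)*Mx = -1.5 + (14*7)/(-27) = -1.5 - 3.6296 = -5.1296

y = 0.5185x - 5.1296


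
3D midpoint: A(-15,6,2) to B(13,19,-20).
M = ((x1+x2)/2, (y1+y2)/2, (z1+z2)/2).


Mx = (-15+13)/2 = -1.0000
My = (6+19)/2 = 12.5000
Mz = (2- 20)/2 = -9.0000

M = (-1.0000, 12.5000, -9.0000)


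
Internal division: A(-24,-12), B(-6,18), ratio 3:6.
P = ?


Px = (3*(-6) + 6*(-24))/9 = -162/9 = -18.0000
Py = (3*18 + 6*(-12))/9 = -18/9 = -2.0000

P = (-18.0000, -2.0000)


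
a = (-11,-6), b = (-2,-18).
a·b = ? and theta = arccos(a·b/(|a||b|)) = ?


a·b = -11*(-2) - 6*(-18) = 22 + 108 = 130
|a| = sqrt(121+36) = 12.5300
|b| = sqrt(4+324) = 18.1108
cos(theta) = 130/(sqrt(157)*sqrt(328)) = 130/sqrt(51496) = 0.572871
theta = arccos(130/sqrt(51496)) = 55.0493 degrees

a·b = 130, theta = 55.0493 deg


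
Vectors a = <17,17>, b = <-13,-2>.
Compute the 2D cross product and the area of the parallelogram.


cross = 17*(-2) - 17*(-13) = -34 + 221 = 187
Parallelogram area = |187| = 187

cross = 187, parallelogram area = 187


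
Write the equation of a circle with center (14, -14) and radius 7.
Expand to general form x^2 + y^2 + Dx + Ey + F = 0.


(x-14)^2 + (y+ 14)^2 = 7^2
D = -2h = -28, E = -2k = 28
F = h^2+k^2-r^2 = 196+196-49 = 343

x^2 + y^2 - 28x + 28y + 343 = 0


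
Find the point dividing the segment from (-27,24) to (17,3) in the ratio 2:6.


Px = (2*17 + 6*(-27))/8 = -128/8 = -16.0000
Py = (2*3 + 6*24)/8 = 150/8 = 18.7500

P = (-16.0000, 18.7500)


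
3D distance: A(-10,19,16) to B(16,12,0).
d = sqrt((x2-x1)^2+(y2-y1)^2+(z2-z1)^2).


dx=26, dy=-7, dz=-16
d = sqrt(676+49+256) = sqrt(981) = 31.3209

31.3209


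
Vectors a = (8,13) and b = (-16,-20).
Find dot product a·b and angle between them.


a·b = 8*(-16) + 13*(-20) = -128 - 260 = -388
|a| = sqrt(64+169) = 15.2643
|b| = sqrt(256+400) = 25.6125
cos(theta) = -388/(sqrt(233)*sqrt(656)) = -388/sqrt(152848) = -0.992434
theta = arccos(-388/sqrt(152848)) = 172.9477 degrees

a·b = -388, theta = 172.9477 deg


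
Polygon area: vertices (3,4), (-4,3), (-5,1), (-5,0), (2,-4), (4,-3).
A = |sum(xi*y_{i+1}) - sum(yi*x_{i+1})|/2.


sum(xi*y_{i+1}) = 3*3 - 4*1 - 5*0 - 5*(-4) + 2*(-3) + 4*4 = 35
sum(yi*x_{i+1}) = 4*(-4) + 3*(-5) + 1*(-5) + 0*2 - 4*4 - 3*3 = -61
Area = |35 + 61|/2 = 96/2 = 48.0000

48.0000 sq units


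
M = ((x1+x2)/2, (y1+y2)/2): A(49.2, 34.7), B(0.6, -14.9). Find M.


Mx = (49.2 + 0.6)/2 = 49.8/2 = 24.9000
My = (34.7 - 14.9)/2 = 19.8/2 = 9.9000

(24.9000, 9.9000)


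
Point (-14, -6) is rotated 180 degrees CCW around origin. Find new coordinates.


cos(180) = -1, sin(180) = 0
x' = -14*(-1) + 6*0 = 14
y' = -14*0 - 6*(-1) = 6

(14, 6)


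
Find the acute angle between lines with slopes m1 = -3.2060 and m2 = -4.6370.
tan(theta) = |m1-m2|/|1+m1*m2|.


m1-m2 = 1.431
1+m1*m2 = 15.866222
tan(theta) = |1.431/15.866222| = 0.090192
theta = arctan(|1.431/15.866222|) = 5.1537 degrees (acute angle)

5.1537 degrees


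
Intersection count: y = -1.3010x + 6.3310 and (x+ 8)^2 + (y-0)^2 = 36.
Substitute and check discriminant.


Substitute y = -1.3010x + 6.3310: (x+ 8)^2 + (-1.3010x+6.3310-0)^2 = 36
Expand to Ax^2 + Bx + C = 0, where b-k = 6.331
A = 1+m^2 = 2.692601
B = 2(m(b-k) - h) = 2(-1.3010*6.331 + 8) = -0.473262
C = h^2 + (b-k)^2 - r^2 = 64 + 40.081561 - 36 = 68.081561
disc = B^2-4AC = 0.2240 - 733.2659 = -733.0419
disc < 0

0 intersection points


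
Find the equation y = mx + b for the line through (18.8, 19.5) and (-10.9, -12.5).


m = (-32.0)/(-29.7) = 1.0774
b = y1 - m*x1 = 19.5 - (-32.0*18.8)/(-29.7) = 19.5 - 20.2559 = -0.7559

y = 1.0774x - 0.7559


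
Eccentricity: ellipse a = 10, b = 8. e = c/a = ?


c = sqrt(100-64) = sqrt(36) = 6.0000
e = c/a = 6/10 = 0.6000

e = 0.6000


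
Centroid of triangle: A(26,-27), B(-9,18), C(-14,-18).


Gx = (26- 9- 14)/3 = 3/3 = 1.0000
Gy = (-27+18- 18)/3 = -27/3 = -9.0000

G = (1.0000, -9.0000)


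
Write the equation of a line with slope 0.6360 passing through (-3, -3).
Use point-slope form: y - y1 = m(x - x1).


y + 3 = 0.6360(x + 3)
y = 0.6360x - 3 - 0.6360*(-3)
y = 0.6360x - 1.0920

y = 0.6360x - 1.0920


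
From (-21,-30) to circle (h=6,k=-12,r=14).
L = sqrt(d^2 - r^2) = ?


d = sqrt((-21-6)^2 + (-30+ 12)^2) = sqrt(729+324) = 32.4500
L = sqrt(1053.0000 - 196) = sqrt(857.0000) = 29.2746

29.2746


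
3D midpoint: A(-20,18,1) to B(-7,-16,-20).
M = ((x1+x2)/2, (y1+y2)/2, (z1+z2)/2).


Mx = (-20- 7)/2 = -13.5000
My = (18- 16)/2 = 1.0000
Mz = (1- 20)/2 = -9.5000

M = (-13.5000, 1.0000, -9.5000)


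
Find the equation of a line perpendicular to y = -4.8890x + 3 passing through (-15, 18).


Perpendicular slope = -1/m1 = -1/(-4.8890) = 0.2045
b2 = y0 - m2*x0 = 18 - 15/(-4.8890) = 18 + 3.0681 = 21.0681

y = 0.2045x + 21.0681


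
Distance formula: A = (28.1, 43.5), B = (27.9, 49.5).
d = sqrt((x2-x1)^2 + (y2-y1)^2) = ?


dx = 27.9 - 28.1 = -0.2
dy = 49.5 - 43.5 = 6.0
d = sqrt(0.04 + 36.0) = sqrt(36.04) = 6.0033

6.0033


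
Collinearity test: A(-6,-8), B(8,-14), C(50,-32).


-6*(-14+ 32) + 8*(-32+ 8) + 50*(-8+ 14)
= -108 - 192 + 300 = 0

Yes, collinear (determinant = 0)


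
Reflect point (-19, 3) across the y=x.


Reflection rule for y=x: (y, x)
(-19, 3) -> (3, -19)

(3, -19)


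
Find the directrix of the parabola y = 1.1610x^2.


a = 1.1610
1/(4a) = 0.2153
directrix: y = -0.2153 = -0.2153

y = -0.2153


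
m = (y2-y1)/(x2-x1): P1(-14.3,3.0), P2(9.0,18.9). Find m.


dy = 18.9 - 3.0 = 15.9
dx = 9.0 + 14.3 = 23.3
m = 15.9/23.3 = 0.6824

m = 0.6824


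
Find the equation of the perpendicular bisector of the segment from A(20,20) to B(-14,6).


Midpoint = (3, 13)
Slope of AB = dy/dx = -14/(-34) = 0.4118
Perp slope = -dx/dy = -34/14 = -2.4286
b = My - (perp slope)*Mx = 13 + (-34*3)/(-14) = 13 + 7.2857 = 20.2857

y = -2.4286x + 20.2857


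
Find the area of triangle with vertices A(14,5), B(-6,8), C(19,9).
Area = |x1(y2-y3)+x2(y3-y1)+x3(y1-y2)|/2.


14*(8-9) = -14
-6*(9-5) = -24
19*(5-8) = -57
sum = -95
Area = |-95|/2 = 47.5000

47.5000 sq units


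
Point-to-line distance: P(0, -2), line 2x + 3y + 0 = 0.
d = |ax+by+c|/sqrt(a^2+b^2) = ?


|2*0 + 3*(-2) + 0| = |-6| = 6
sqrt(4 + 9) = sqrt(13) = 3.6056
d = 6/sqrt(13) = 1.6641

1.6641


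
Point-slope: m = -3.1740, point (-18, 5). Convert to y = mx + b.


y - 5 = -3.1740(x + 18)
y = -3.1740x + 5 + 3.1740*(-18)
y = -3.1740x - 52.1320

y = -3.1740x - 52.1320


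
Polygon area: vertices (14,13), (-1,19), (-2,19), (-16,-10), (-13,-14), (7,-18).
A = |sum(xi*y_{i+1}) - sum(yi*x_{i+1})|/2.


sum(xi*y_{i+1}) = 14*19 - 1*19 - 2*(-10) - 16*(-14) - 13*(-18) + 7*13 = 816
sum(yi*x_{i+1}) = 13*(-1) + 19*(-2) + 19*(-16) - 10*(-13) - 14*7 - 18*14 = -575
Area = |816 + 575|/2 = 1391/2 = 695.5000

695.5000 sq units


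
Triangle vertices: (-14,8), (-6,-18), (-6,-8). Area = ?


-14*(-18+ 8) = 140
-6*(-8-8) = 96
-6*(8+ 18) = -156
sum = 80
Area = |80|/2 = 40.0000

40.0000 sq units


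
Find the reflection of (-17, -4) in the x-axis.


Reflection rule for x-axis: (x, -y)
(-17, -4) -> (-17, 4)

(-17, 4)


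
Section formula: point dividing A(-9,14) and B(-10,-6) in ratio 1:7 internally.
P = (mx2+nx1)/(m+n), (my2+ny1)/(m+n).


Px = (1*(-10) + 7*(-9))/8 = -73/8 = -9.1250
Py = (1*(-6) + 7*14)/8 = 92/8 = 11.5000

P = (-9.1250, 11.5000)


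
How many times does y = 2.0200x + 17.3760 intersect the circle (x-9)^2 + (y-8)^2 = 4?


Substitute y = 2.0200x + 17.3760: (x-9)^2 + (2.0200x+17.3760-8)^2 = 4
Expand to Ax^2 + Bx + C = 0, where b-k = 9.376
A = 1+m^2 = 5.0804
B = 2(m(b-k) - h) = 2(2.0200*9.376 - 9) = 19.87904
C = h^2 + (b-k)^2 - r^2 = 81 + 87.909376 - 4 = 164.909376
disc = B^2-4AC = 395.1762 - 3351.2224 = -2956.0462
disc < 0

0 intersection points


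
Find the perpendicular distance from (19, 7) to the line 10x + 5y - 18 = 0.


|10*19 + 5*7 - 18| = |207| = 207
sqrt(100 + 25) = sqrt(125) = 11.1803
d = 207/sqrt(125) = 18.5146

18.5146
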